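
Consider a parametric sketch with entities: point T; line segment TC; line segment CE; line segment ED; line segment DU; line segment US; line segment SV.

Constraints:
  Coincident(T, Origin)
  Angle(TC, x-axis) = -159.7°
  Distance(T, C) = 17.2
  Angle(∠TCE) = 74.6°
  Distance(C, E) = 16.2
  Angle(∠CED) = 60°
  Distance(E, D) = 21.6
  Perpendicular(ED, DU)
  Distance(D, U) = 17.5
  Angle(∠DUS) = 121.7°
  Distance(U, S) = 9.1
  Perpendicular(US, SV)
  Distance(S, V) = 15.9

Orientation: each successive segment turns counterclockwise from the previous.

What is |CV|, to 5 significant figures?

5.8804

T is at the origin; TC runs at -159.7° with length 17.2, so C = (-16.132, -5.9673). ∠TCE = 74.6° gives CE at -54.300° from the x-axis; with |CE| = 16.2, E = (-6.6783, -19.123). ∠CED = 60.0° gives ED at 65.700° from the x-axis; with |ED| = 21.6, D = (2.2104, 0.56326). The perpendicularity gives DU at right angles to ED, so DU runs at 155.70°; with |DU| = 17.5, U = (-13.739, 7.7648). ∠DUS = 121.7° gives US at -146.00° from the x-axis; with |US| = 9.1, S = (-21.283, 2.6761). The perpendicularity gives SV at right angles to US, so SV runs at -56.000°; with |SV| = 15.9, V = (-12.392, -10.506). Then |CV| = |V − C| = 5.8804.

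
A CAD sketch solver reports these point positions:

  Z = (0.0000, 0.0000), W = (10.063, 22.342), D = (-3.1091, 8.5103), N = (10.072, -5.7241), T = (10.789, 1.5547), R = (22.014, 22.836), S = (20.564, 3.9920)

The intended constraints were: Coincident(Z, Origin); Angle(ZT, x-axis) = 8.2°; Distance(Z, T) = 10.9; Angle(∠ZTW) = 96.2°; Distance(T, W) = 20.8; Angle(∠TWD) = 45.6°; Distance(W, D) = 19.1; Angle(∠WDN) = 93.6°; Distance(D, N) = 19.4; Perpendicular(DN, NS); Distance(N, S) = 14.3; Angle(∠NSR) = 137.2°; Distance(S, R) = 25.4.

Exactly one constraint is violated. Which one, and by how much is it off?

Distance(S, R) = 25.4 — off by 6.50.

Z = (0.00, 0.00) ✓; ZT at 8.200° ✓; |ZT| = 10.90 ✓; ∠ZTW = 96.20° ✓; |TW| = 20.80 ✓; ∠TWD = 45.60° ✓; |WD| = 19.10 ✓; ∠WDN = 93.60° ✓; |DN| = 19.40 ✓; ∠(DN, NS) = 90.00° ✓; |NS| = 14.30 ✓; ∠NSR = 137.2° ✓; |SR| = 18.90 ✗.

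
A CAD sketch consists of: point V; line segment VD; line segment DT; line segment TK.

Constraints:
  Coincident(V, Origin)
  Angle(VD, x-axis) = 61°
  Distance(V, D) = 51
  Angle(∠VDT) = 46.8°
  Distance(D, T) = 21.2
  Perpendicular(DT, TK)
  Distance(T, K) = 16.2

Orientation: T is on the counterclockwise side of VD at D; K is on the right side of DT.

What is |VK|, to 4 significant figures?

55.11

∠VDT = 46.8°, so DT runs at 61.0° + (180° − 46.8°) = 194.2° from the x-axis; with |DT| = 21.2, T = D + 21.2·(cos 194.2°, sin 194.2°) = (4.173, 39.41). DT ⟂ TK; with |TK| = 16.2 on the right of DT, K = T + 16.2·(-0.2453, 0.9694) = (0.1991, 55.11). Then |VK| = |K − V| = 55.11.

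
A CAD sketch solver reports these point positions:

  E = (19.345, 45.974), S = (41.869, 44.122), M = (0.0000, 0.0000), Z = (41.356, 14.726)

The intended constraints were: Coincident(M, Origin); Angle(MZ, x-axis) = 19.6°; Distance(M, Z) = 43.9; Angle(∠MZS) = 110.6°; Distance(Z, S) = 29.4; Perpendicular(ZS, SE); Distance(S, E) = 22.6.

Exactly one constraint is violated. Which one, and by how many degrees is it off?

Perpendicular(ZS, SE) — off by 3.70°.

M = (0.00, 0.00) ✓; MZ at 19.60° ✓; |MZ| = 43.90 ✓; ∠MZS = 110.6° ✓; |ZS| = 29.40 ✓; ∠(ZS, SE) = 86.30° ✗; |SE| = 22.60 ✓.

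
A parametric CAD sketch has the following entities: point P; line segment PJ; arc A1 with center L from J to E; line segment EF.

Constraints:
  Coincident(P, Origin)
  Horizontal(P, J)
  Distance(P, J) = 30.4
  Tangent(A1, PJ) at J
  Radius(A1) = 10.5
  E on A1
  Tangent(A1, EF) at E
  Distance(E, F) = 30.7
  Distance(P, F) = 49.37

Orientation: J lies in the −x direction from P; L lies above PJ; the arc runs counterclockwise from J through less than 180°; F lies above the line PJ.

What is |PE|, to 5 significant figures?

23.481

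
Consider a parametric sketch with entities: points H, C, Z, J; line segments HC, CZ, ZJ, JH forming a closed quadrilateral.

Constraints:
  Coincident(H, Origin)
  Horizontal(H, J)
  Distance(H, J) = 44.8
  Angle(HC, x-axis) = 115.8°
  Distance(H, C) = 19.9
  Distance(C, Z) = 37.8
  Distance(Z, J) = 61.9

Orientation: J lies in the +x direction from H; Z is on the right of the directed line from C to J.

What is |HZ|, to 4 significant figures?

23.98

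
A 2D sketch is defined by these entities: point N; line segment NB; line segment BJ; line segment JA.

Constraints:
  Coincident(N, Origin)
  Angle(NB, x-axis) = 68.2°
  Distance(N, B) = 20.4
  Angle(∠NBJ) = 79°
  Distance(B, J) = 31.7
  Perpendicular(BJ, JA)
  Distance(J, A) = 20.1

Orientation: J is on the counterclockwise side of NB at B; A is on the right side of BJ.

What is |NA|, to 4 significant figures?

48.82

N is at the origin; NB runs at 68.2° with length 20.4, so B = 20.4·(cos 68.2°, sin 68.2°) = (7.576, 18.94). ∠NBJ = 79.0°, so BJ runs at 68.2° + (180° − 79.0°) = 169.2° from the x-axis; with |BJ| = 31.7, J = B + 31.7·(cos 169.2°, sin 169.2°) = (-23.56, 24.88). The perpendicularity gives JA at right angles to BJ; with |JA| = 20.1 on the right of BJ, A = J + 20.1·(0.1874, 0.9823) = (-19.80, 44.63). Then |NA| = |A − N| = 48.82.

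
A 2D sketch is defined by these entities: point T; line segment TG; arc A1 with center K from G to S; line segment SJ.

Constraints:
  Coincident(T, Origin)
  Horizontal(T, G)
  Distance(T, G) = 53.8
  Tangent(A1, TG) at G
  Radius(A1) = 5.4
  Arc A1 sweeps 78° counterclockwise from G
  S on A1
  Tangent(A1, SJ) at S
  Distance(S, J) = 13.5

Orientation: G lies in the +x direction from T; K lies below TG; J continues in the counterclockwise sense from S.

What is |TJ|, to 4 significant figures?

48.94

On A1, G sits at bearing 90° from K; a 78° counterclockwise sweep puts S at bearing 168°, so S = K + 5.4·(cos 168°, sin 168°) = (48.52, -4.277). The tangent condition forces KS to be normal to SJ, so SJ runs along (−sin 168°, cos 168°); with |SJ| = 13.5, J = (45.71, -17.48). Then |TJ| = |J − T| = 48.94.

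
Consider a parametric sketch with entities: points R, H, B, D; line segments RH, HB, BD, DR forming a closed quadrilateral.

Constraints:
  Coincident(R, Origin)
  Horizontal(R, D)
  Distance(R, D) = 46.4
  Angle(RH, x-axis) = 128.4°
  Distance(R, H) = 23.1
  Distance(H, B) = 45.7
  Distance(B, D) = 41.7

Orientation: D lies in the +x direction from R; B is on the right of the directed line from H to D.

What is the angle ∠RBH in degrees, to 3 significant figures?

6.13°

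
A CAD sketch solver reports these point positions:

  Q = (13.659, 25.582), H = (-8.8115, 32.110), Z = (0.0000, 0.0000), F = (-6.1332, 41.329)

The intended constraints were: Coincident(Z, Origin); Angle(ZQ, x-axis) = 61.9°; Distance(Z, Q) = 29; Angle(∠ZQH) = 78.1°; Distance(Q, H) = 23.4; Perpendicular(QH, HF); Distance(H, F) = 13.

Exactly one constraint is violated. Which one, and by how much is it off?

Distance(H, F) = 13 — off by 3.40.

Z = (0.00, 0.00) ✓; ZQ at 61.90° ✓; |ZQ| = 29.00 ✓; ∠ZQH = 78.10° ✓; |QH| = 23.40 ✓; ∠(QH, HF) = 90.00° ✓; |HF| = 9.600 ✗.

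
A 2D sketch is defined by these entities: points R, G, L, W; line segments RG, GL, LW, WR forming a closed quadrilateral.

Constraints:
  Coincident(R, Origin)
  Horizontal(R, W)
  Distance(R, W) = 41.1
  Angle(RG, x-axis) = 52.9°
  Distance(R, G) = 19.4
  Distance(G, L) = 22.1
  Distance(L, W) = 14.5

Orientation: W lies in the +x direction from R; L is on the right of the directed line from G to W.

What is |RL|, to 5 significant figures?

26.637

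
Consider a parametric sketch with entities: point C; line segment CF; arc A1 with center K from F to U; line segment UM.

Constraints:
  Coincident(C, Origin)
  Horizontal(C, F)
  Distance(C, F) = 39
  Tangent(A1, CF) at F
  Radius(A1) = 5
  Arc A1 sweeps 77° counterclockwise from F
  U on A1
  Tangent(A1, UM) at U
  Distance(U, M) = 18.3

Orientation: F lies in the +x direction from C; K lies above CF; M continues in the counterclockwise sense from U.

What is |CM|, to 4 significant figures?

52.67

On A1, F sits at bearing -90° from K; a 77° counterclockwise sweep puts U at bearing -13°, so U = K + 5.0·(cos -13°, sin -13°) = (43.87, 3.875). A1 meets UM tangentially, so KU is at right angles to UM, so UM runs along (−sin -13°, cos -13°); with |UM| = 18.3, M = (47.99, 21.71). Then |CM| = |M − C| = 52.67.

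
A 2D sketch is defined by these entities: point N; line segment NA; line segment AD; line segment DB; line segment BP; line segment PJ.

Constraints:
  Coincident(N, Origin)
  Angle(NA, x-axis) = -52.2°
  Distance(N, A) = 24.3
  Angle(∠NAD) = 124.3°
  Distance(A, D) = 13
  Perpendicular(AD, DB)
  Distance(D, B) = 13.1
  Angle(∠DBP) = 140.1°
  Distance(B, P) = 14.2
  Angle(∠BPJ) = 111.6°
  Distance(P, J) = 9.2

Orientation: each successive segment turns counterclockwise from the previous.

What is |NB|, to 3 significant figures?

27.6

N is at the origin; NA runs at -52.2° with length 24.3, so A = (14.9, -19.2). ∠NAD = 124.3° gives AD at 3.50° from the x-axis; with |AD| = 13.0, D = (27.9, -18.4). AD ⟂ DB, so DB runs at 93.5°; with |DB| = 13.1, B = (27.1, -5.33). Then |NB| = |B − N| = 27.6.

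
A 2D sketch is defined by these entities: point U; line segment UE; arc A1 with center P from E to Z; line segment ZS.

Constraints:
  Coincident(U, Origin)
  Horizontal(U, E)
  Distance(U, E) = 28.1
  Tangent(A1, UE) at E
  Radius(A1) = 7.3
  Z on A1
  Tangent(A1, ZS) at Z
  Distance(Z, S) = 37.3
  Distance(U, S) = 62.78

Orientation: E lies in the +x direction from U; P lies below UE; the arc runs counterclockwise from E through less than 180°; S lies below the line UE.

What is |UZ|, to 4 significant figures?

26.11

U is at the origin; U and E share the same y with |UE| = 28.1 and E on the +x side, so E = (28.10, 0.000). A1 meets UE tangentially, so PE is at right angles to UE, so P = E + (0, -7.3) = (28.10, -7.300). Since PZ ⟂ ZS (tangency), |PS| = √(7.3² + 37.3²) = 38.01 regardless of where Z sits on A1. So S lies on both circle(U, 62.78) and circle(P, 38.01); the below-UE intersection is S = (49.34, -38.82). Z is the foot of the tangent from S: Z = (22.94, -12.47).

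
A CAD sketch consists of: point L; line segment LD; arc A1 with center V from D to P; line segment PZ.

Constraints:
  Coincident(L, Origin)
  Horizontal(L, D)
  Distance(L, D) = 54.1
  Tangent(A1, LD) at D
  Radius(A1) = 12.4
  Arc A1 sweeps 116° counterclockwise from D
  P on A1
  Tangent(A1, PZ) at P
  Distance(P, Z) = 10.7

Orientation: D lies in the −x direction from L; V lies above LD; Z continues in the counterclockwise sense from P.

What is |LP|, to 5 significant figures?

46.511

A1 meets LD tangentially, so VD is at right angles to LD, so V = D + (0, 12.4) = (-54.100, 12.400). On A1, D sits at bearing -90° from V; a 116° counterclockwise sweep puts P at bearing 26°, so P = V + 12.4·(cos 26°, sin 26°) = (-42.955, 17.836). Then |LP| = |P − L| = 46.511.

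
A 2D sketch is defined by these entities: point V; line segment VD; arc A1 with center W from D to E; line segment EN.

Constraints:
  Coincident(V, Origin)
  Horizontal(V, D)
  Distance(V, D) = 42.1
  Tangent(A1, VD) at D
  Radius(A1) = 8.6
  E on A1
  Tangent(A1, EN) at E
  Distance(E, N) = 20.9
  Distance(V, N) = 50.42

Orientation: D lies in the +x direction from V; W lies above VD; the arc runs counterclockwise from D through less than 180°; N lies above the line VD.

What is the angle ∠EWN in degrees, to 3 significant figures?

67.6°

V is at the origin; VD is horizontal with |VD| = 42.1 and D on the +x side, so D = (42.1, 0.00). Tangency of A1 to VD means the radius WD is perpendicular to VD, so W = D + (0, 8.6) = (42.1, 8.60). Since WE ⟂ EN (tangency), |WN| = √(8.6² + 20.9²) = 22.6 regardless of where E sits on A1. So N lies on both circle(V, 50.42) and circle(W, 22.6); the above-VD intersection is N = (39.7, 31.1). E is the foot of the tangent from N: E = (49.7, 12.7).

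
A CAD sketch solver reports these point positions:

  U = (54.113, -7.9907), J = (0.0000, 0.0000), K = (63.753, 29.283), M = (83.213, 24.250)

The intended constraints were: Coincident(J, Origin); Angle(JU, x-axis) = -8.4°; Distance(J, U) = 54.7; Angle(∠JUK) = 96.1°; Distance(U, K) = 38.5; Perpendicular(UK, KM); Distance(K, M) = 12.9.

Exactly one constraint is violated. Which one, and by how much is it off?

Distance(K, M) = 12.9 — off by 7.20.

J = (0.00, 0.00) ✓; JU at -8.400° ✓; |JU| = 54.70 ✓; ∠JUK = 96.10° ✓; |UK| = 38.50 ✓; ∠(UK, KM) = 90.00° ✓; |KM| = 20.10 ✗.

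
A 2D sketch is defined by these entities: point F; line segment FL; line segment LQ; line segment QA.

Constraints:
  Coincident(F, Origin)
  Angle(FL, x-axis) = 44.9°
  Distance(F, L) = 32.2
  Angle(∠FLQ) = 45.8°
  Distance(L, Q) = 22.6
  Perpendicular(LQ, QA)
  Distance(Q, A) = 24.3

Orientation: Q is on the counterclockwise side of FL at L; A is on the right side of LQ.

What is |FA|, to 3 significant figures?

47.4

∠FLQ = 45.8°, so LQ runs at 44.9° + (180° − 45.8°) = 179° from the x-axis; with |LQ| = 22.6, Q = L + 22.6·(cos 179°, sin 179°) = (0.211, 23.1). LQ ⟂ QA; with |QA| = 24.3 on the right of LQ, A = Q + 24.3·(0.0157, 1.00) = (0.593, 47.4). Then |FA| = |A − F| = 47.4.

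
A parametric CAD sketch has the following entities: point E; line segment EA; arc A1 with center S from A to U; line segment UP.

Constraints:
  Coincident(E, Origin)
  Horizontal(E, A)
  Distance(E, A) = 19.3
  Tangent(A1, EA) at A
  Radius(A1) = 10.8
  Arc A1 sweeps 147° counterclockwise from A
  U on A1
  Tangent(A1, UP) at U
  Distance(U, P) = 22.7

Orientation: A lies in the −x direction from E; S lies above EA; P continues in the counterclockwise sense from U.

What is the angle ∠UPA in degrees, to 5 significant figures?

34.790°

On A1, A sits at bearing -90° from S; a 147° counterclockwise sweep puts U at bearing 57°, so U = S + 10.8·(cos 57°, sin 57°) = (-13.418, 19.858). Tangency of A1 to UP means the radius SU is perpendicular to UP, so UP runs along (−sin 57°, cos 57°); with |UP| = 22.7, P = (-32.456, 32.221). Then cos ∠UPA = PU·PA / (|PU||PA|), giving 34.790°.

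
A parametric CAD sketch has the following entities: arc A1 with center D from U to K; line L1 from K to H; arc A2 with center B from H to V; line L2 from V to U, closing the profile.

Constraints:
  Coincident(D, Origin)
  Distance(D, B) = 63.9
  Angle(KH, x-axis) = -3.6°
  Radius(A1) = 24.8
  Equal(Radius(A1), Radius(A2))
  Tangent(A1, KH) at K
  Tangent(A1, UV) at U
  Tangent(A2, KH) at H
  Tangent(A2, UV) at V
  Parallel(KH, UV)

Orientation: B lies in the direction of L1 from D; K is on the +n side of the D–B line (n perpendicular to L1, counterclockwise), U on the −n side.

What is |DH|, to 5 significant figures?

68.544

Tangency of A1 to both parallel lines with radius 24.8 puts K and U at D ± 24.8·n: K = (1.5572, 24.751), U = (-1.5572, -24.751). Equal radii place H and V the same way about B: H = B + 24.8·n = (65.331, 20.739), V = B − 24.8·n = (62.217, -28.763). Then |DH| = |H − D| = 68.544.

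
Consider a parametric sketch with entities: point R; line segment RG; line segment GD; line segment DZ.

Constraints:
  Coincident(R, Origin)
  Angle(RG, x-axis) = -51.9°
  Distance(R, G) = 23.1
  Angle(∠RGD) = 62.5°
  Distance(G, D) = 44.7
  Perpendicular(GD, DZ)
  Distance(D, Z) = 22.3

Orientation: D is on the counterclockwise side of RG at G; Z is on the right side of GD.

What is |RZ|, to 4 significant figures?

54.67

R is at the origin; RG runs at -51.9° with length 23.1, so G = 23.1·(cos -51.9°, sin -51.9°) = (14.25, -18.18). ∠RGD = 62.5°, so GD runs at -51.9° + (180° − 62.5°) = 65.60° from the x-axis; with |GD| = 44.7, D = G + 44.7·(cos 65.60°, sin 65.60°) = (32.72, 22.53). GD ⟂ DZ; with |DZ| = 22.3 on the right of GD, Z = D + 22.3·(0.9107, -0.4131) = (53.03, 13.32). Then |RZ| = |Z − R| = 54.67.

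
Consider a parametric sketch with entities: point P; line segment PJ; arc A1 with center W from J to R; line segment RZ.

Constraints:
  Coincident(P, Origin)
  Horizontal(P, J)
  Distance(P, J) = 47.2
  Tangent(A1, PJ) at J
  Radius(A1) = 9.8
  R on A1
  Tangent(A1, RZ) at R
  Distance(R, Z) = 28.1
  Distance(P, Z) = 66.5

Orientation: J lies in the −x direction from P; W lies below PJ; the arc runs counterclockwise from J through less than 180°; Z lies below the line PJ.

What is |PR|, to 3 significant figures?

58.0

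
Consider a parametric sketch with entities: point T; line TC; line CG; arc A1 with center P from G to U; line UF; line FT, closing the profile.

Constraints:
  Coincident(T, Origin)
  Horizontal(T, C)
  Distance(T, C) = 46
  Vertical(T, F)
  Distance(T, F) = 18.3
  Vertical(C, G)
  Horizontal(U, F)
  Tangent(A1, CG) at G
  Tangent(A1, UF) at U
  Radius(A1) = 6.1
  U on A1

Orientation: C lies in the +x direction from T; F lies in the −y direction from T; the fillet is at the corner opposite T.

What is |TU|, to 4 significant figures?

43.90

The virtual corner opposite T is at (46.00, -18.30). Since A1 is tangent to CG there, PG ⟂ CG and tangency of A1 to UF means the radius PU is perpendicular to UF, with radius 6.1, so the center P sits 6.1 in from both sides at P = (39.90, -12.20). That places the tangent points at G = (46.00, -12.20) on CG and U = (39.90, -18.30) on UF. Then |TU| = |U − T| = 43.90.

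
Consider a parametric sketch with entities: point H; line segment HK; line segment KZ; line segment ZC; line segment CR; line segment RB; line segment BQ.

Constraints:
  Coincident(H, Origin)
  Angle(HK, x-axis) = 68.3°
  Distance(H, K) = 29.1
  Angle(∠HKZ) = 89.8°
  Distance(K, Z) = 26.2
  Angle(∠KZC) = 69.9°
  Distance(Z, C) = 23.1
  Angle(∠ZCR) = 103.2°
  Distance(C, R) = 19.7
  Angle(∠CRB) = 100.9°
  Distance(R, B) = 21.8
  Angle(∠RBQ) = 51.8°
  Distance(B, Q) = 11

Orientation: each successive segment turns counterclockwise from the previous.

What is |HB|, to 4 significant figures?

31.66

∠ZCR = 103.2° gives CR at -14.60° from the x-axis; with |CR| = 19.7, R = (4.882, 8.581). ∠CRB = 100.9° gives RB at 64.50° from the x-axis; with |RB| = 21.8, B = (14.27, 28.26). Then |HB| = |B − H| = 31.66.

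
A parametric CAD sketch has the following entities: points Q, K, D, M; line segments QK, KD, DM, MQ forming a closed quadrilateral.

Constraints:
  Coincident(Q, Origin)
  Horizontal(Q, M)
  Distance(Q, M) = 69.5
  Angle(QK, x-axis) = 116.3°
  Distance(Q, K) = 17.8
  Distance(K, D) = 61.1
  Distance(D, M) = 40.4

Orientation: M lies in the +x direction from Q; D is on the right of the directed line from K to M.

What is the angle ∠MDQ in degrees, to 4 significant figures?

108.7°

Checks: |QM| = 69.50 ✓; |QK| = 17.80 ✓; |KD| = 61.10 ✓; |DM| = 40.40 ✓.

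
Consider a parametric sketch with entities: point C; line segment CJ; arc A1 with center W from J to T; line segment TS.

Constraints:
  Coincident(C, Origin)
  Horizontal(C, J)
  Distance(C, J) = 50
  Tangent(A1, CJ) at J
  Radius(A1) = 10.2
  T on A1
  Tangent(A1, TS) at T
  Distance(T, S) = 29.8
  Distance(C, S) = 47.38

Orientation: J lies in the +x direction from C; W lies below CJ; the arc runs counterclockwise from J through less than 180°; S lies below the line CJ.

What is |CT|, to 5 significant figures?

40.899

Checks: ∠(WJ, JC) = 90.00° ✓; |WT| = 10.20 ✓; ∠(WT, TS) = 90.00° ✓; |TS| = 29.80 ✓; |CS| = 47.38 ✓.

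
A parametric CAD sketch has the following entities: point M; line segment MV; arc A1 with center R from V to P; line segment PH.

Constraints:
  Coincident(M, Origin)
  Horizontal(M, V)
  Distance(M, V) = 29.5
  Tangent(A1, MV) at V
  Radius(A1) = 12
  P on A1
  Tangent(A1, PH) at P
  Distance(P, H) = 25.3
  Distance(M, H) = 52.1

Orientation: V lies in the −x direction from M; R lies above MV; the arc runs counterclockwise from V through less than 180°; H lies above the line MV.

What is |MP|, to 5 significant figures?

27.091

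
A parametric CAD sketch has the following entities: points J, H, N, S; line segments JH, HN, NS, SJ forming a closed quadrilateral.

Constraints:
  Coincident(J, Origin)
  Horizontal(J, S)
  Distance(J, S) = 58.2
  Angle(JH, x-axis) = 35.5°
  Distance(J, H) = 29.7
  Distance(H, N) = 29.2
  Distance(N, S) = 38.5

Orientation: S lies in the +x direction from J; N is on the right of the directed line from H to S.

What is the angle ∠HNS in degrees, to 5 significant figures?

66.958°

Checks: |HN| = 29.20 ✓; |NS| = 38.50 ✓.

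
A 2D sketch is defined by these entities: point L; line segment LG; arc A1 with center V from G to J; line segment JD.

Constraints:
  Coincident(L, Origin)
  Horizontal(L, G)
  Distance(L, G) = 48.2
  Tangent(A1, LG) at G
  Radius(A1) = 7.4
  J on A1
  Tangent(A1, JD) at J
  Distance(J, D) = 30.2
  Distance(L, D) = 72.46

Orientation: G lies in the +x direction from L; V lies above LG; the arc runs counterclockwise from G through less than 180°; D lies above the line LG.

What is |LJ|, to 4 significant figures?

55.55

Checks: |LG| = 48.20 ✓; |VJ| = 7.400 ✓; ∠(VJ, JD) = 90.00° ✓; |JD| = 30.20 ✓; |LD| = 72.46 ✓.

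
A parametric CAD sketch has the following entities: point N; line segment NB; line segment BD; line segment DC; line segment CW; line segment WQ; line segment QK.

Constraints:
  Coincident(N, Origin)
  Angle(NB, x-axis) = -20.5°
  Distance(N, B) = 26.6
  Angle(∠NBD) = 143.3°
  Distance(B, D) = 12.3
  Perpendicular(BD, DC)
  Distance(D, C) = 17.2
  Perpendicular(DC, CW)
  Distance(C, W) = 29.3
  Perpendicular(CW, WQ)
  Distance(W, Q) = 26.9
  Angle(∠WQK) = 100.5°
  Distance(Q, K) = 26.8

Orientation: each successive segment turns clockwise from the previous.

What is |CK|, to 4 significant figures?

31.92

CW is perpendicular to WQ, so WQ runs at 32.80°; with |WQ| = 26.9, Q = (23.86, 10.23). ∠WQK = 100.5° gives QK at -46.70° from the x-axis; with |QK| = 26.8, K = (42.24, -9.276). Then |CK| = |K − C| = 31.92.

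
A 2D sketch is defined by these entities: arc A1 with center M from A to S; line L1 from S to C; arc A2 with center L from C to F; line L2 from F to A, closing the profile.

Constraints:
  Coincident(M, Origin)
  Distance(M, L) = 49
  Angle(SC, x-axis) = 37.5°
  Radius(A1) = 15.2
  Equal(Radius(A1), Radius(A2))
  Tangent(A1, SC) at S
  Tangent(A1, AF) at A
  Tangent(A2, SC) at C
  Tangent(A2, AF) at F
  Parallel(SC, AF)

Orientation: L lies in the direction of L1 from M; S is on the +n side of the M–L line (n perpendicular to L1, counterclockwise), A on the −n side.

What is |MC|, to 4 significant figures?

51.30

Tangency of A1 to both parallel lines with radius 15.2 puts S and A at M ± 15.2·n: S = (-9.253, 12.06), A = (9.253, -12.06). Equal radii place C and F the same way about L: C = L + 15.2·n = (29.62, 41.89), F = L − 15.2·n = (48.13, 17.77). Then |MC| = |C − M| = 51.30.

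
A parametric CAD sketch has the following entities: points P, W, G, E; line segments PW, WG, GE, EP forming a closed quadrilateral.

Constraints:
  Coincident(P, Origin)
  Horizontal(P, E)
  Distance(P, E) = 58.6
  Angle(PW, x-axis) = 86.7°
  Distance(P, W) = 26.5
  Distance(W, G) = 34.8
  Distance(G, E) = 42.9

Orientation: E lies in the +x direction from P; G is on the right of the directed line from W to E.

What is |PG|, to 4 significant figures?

16.83

P is at the origin; PE is horizontal with |PE| = 58.6 and E in +x, so E = (58.6, 0). PW runs at 86.7° with |PW| = 26.5, so W = (1.525, 26.46). G is determined by |WG| = 34.8 and |GE| = 42.9 together: it lies at the intersection of circle(W, 34.8) and circle(E, 42.9). With |WE| = 62.91, the foot of the radical line on WE is 26.45 from W and the perpendicular offset is √(34.8² − 26.45²) = 22.61. Taking the right-of-WE solution: G = (16.01, -5.184).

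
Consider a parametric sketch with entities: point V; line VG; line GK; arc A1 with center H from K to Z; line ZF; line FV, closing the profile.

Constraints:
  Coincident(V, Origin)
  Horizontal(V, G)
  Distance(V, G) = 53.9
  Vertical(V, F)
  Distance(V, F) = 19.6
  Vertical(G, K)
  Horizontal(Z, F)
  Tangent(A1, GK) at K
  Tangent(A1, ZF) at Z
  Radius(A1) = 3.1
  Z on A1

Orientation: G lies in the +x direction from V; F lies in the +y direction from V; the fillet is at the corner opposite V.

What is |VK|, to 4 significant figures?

56.37

V is at the origin; V and G share the same y with |VG| = 53.9 and G on the +x side, so G = (53.90, 0.000). V and F share the same x with |VF| = 19.6 and F on the +y side, so F = (0.000, 19.60). The virtual corner opposite V is at (53.90, 19.60). A1 meets GK tangentially, so HK is at right angles to GK and the tangent condition forces HZ to be normal to ZF, with radius 3.1, so the center H sits 3.1 in from both sides at H = (50.80, 16.50). That places the tangent points at K = (53.90, 16.50) on GK and Z = (50.80, 19.60) on ZF. Then |VK| = |K − V| = 56.37.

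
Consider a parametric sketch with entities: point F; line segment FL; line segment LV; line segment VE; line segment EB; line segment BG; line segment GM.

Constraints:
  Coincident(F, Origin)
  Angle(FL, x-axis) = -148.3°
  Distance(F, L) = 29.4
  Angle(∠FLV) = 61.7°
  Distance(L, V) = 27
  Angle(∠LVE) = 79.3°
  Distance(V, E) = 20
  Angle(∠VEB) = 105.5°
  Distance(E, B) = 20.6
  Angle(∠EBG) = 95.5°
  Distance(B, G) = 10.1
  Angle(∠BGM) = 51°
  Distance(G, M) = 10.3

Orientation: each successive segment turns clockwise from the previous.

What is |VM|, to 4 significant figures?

23.62

F is at the origin; FL runs at -148.3° with length 29.4, so L = (-25.01, -15.45). ∠FLV = 61.7° gives LV at 93.40° from the x-axis; with |LV| = 27.0, V = (-26.62, 11.50). ∠LVE = 79.3° gives VE at -7.300° from the x-axis; with |VE| = 20.0, E = (-6.777, 8.962). ∠VEB = 105.5° gives EB at -81.80° from the x-axis; with |EB| = 20.6, B = (-3.839, -11.43). ∠EBG = 95.5° gives BG at -166.3° from the x-axis; with |BG| = 10.1, G = (-13.65, -13.82). ∠BGM = 51.0° gives GM at 64.70° from the x-axis; with |GM| = 10.3, M = (-9.250, -4.507). Then |VM| = |M − V| = 23.62.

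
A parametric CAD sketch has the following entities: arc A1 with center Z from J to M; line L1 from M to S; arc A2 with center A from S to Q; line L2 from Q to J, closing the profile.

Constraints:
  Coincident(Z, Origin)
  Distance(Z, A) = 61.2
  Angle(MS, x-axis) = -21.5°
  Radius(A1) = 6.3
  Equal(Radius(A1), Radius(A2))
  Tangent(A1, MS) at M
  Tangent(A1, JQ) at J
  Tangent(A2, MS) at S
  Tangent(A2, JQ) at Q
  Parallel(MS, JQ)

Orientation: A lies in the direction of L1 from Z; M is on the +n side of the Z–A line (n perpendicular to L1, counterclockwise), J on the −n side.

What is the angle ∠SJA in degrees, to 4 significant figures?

5.756°

The slot axis is L1's direction at -21.5°, so u = (cos -21.5°, sin -21.5°) = (0.9304, -0.3665) and n = (−sin -21.5°, cos -21.5°) = (0.3665, 0.9304). Z is at the origin and A lies 61.2 along u from Z, so A = 61.2·u = (56.94, -22.43). Tangency of A1 to both parallel lines with radius 6.3 puts M and J at Z ± 6.3·n: M = (2.309, 5.862), J = (-2.309, -5.862). Equal radii place S and Q the same way about A: S = A + 6.3·n = (59.25, -16.57), Q = A − 6.3·n = (54.63, -28.29). Then cos ∠SJA = JS·JA / (|JS||JA|), giving 5.756°.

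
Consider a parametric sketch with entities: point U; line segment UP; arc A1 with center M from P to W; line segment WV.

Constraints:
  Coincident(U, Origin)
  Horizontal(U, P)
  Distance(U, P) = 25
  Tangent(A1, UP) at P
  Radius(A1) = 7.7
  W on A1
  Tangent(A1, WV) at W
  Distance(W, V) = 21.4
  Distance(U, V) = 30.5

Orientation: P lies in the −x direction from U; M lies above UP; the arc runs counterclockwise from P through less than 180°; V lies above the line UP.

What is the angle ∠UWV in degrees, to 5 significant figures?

99.352°

U is at the origin; UP is horizontal with |UP| = 25.0 and P on the −x side, so P = (-25.000, 0.0000). Tangency of A1 to UP means the radius MP is perpendicular to UP, so M = P + (0, 7.7) = (-25.000, 7.7000). Since MW ⟂ WV (tangency), |MV| = √(7.7² + 21.4²) = 22.743 regardless of where W sits on A1. So V lies on both circle(U, 30.5) and circle(M, 22.743); the above-UP intersection is V = (-13.526, 27.337). W is the foot of the tangent from V: W = (-17.429, 6.2956).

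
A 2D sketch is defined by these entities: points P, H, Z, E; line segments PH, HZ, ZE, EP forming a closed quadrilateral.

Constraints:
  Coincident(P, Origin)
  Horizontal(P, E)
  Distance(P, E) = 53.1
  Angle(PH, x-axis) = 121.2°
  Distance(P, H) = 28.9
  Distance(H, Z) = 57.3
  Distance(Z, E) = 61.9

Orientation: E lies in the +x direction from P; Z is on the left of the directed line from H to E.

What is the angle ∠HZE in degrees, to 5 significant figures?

74.714°

Checks: |HZ| = 57.30 ✓; |ZE| = 61.90 ✓.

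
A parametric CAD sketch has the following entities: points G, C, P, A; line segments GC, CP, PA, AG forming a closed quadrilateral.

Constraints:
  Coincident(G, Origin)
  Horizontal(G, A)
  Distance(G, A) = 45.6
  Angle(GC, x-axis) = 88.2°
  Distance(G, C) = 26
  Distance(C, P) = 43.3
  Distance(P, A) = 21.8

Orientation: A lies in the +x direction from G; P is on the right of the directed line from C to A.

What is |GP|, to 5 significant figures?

27.515

G is at the origin; G and A share the same y with |GA| = 45.6 and A in +x, so A = (45.6, 0). GC runs at 88.2° with |GC| = 26.0, so C = (0.81668, 25.987). P is determined by |CP| = 43.3 and |PA| = 21.8 together: it lies at the intersection of circle(C, 43.3) and circle(A, 21.8). With |CA| = 51.777, the foot of the radical line on CA is 39.405 from C and the perpendicular offset is √(43.3² − 39.405²) = 17.949. Taking the right-of-CA solution: P = (25.890, -9.3146).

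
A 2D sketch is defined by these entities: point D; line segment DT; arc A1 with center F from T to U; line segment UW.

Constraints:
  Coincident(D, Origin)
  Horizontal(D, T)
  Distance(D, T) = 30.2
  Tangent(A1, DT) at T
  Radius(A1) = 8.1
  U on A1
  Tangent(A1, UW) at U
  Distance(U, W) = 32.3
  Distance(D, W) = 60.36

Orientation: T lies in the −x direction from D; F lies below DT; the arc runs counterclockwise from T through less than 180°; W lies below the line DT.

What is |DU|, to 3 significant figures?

38.2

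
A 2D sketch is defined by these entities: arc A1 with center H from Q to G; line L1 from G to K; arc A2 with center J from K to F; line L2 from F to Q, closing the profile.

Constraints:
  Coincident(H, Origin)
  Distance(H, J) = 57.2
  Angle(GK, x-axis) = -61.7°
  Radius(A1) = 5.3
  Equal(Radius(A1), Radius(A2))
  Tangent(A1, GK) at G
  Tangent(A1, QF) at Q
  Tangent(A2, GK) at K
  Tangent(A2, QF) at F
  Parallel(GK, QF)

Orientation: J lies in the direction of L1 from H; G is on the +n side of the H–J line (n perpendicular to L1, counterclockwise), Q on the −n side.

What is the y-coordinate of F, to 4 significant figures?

-52.88

The slot axis is L1's direction at -61.7°, so u = (cos -61.7°, sin -61.7°) = (0.4741, -0.8805) and n = (−sin -61.7°, cos -61.7°) = (0.8805, 0.4741). H is at the origin and J lies 57.2 along u from H, so J = 57.2·u = (27.12, -50.36). Tangency of A1 to both parallel lines with radius 5.3 puts G and Q at H ± 5.3·n: G = (4.667, 2.513), Q = (-4.667, -2.513). Equal radii place K and F the same way about J: K = J + 5.3·n = (31.78, -47.85), F = J − 5.3·n = (22.45, -52.88). So F.y = -52.88.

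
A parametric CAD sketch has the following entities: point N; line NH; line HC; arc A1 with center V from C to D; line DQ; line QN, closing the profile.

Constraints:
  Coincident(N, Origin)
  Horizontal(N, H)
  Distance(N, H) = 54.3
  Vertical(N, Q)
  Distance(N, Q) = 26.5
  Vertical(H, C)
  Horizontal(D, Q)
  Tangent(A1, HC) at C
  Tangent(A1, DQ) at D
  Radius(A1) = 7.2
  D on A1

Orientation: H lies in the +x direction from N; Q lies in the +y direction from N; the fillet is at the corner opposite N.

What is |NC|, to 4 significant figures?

57.63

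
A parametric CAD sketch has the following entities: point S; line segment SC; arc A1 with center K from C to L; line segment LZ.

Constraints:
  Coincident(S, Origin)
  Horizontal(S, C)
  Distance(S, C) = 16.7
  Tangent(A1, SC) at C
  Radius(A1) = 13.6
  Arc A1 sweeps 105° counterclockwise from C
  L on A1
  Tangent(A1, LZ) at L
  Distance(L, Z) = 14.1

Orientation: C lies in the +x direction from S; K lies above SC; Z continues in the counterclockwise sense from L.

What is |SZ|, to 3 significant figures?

40.4

On A1, C sits at bearing -90° from K; a 105° counterclockwise sweep puts L at bearing 15°, so L = K + 13.6·(cos 15°, sin 15°) = (29.8, 17.1). The tangent condition forces KL to be normal to LZ, so LZ runs along (−sin 15°, cos 15°); with |LZ| = 14.1, Z = (26.2, 30.7). Then |SZ| = |Z − S| = 40.4.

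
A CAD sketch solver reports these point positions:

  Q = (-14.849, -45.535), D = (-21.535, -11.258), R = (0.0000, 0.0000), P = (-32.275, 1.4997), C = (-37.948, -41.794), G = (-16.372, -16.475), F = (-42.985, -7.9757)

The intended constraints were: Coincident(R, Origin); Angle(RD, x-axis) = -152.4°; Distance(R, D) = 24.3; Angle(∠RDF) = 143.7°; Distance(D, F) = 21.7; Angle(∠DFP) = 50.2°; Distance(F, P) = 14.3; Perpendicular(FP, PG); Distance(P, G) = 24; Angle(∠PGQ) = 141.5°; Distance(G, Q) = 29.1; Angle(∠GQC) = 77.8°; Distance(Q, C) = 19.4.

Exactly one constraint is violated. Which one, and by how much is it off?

Distance(Q, C) = 19.4 — off by 4.00.

R = (0.00, 0.00) ✓; RD at -152.4° ✓; |RD| = 24.30 ✓; ∠RDF = 143.7° ✓; |DF| = 21.70 ✓; ∠DFP = 50.20° ✓; |FP| = 14.30 ✓; ∠(FP, PG) = 90.00° ✓; |PG| = 24.00 ✓; ∠PGQ = 141.5° ✓; |GQ| = 29.10 ✓; ∠GQC = 77.80° ✓; |QC| = 23.40 ✗.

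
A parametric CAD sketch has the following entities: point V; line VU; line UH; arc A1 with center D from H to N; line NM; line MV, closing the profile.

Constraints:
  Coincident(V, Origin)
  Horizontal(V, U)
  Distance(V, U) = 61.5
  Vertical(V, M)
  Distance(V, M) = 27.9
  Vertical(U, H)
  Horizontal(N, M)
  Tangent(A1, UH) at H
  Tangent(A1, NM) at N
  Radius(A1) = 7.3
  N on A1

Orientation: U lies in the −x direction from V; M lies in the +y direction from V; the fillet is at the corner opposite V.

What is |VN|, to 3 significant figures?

61.0

The virtual corner opposite V is at (-61.5, 27.9). Since A1 is tangent to UH there, DH ⟂ UH and since A1 is tangent to NM there, DN ⟂ NM, with radius 7.3, so the center D sits 7.3 in from both sides at D = (-54.2, 20.6). That places the tangent points at H = (-61.5, 20.6) on UH and N = (-54.2, 27.9) on NM. Then |VN| = |N − V| = 61.0.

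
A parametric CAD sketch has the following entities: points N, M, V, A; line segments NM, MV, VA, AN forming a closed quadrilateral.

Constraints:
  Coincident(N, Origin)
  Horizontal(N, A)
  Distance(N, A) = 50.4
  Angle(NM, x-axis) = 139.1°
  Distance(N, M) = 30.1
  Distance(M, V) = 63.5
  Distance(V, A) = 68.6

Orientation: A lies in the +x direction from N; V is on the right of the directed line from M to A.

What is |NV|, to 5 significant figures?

41.364

Checks: |MV| = 63.50 ✓; |VA| = 68.60 ✓.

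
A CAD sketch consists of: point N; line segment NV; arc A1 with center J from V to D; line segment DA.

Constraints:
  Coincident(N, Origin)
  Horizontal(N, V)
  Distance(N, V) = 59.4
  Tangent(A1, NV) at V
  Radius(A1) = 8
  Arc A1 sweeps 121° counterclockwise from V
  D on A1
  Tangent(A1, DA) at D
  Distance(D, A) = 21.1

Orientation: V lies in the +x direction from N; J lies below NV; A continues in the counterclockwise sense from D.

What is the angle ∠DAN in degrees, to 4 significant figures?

33.53°

N is at the origin; N and V share the same y with |NV| = 59.4 and V on the +x side, so V = (59.40, 0.000). Tangency of A1 to NV means the radius JV is perpendicular to NV, so J = V + (0, -8) = (59.40, -8.000). On A1, V sits at bearing 90° from J; a 121° counterclockwise sweep puts D at bearing 211°, so D = J + 8.0·(cos 211°, sin 211°) = (52.54, -12.12). The tangent condition forces JD to be normal to DA, so DA runs along (−sin 211°, cos 211°); with |DA| = 21.1, A = (63.41, -30.21). Then cos ∠DAN = AD·AN / (|AD||AN|), giving 33.53°.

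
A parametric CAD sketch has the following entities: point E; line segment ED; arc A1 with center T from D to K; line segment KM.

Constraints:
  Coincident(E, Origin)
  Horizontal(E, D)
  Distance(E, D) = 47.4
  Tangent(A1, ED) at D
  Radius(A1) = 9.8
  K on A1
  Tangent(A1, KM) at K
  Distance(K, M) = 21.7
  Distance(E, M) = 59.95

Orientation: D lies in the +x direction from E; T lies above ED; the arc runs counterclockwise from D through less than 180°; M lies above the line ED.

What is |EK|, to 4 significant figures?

58.14

Checks: |TK| = 9.800 ✓; ∠(TK, KM) = 90.00° ✓; |KM| = 21.70 ✓; |EM| = 59.95 ✓.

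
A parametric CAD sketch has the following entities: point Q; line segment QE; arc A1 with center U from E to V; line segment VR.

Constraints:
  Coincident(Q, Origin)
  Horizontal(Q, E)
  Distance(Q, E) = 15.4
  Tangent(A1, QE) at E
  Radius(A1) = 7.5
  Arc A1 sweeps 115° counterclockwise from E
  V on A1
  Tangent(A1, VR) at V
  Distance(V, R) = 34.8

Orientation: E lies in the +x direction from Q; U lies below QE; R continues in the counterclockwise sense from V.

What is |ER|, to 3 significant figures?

42.9

Q is at the origin; QE is horizontal with |QE| = 15.4 and E on the +x side, so E = (15.4, 0.00). Tangency of A1 to QE means the radius UE is perpendicular to QE, so U = E + (0, -7.5) = (15.4, -7.50). On A1, E sits at bearing 90° from U; a 115° counterclockwise sweep puts V at bearing 205°, so V = U + 7.5·(cos 205°, sin 205°) = (8.60, -10.7). Since A1 is tangent to VR there, UV ⟂ VR, so VR runs along (−sin 205°, cos 205°); with |VR| = 34.8, R = (23.3, -42.2). Then |ER| = |R − E| = 42.9.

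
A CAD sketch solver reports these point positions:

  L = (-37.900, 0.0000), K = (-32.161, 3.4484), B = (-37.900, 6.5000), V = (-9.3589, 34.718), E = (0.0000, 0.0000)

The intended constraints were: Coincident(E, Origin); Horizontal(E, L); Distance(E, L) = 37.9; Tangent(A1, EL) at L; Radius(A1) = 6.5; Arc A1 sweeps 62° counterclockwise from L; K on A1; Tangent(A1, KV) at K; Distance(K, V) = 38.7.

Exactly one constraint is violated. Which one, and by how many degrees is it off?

Tangent(A1, KV) at K — off by 8.10°.

E = (0.00, 0.00) ✓; E.y = 0.00, L.y = 0.00 ✓; |EL| = 37.90 ✓; ∠(BL, LE) = 90.00° ✓; |BL| = 6.500 ✓; bearing(B→K) − bearing(B→L) = 62.00° ✓; |BK| = 6.500 ✓; ∠(BK, KV) = 98.10° ✗; |KV| = 38.70 ✓.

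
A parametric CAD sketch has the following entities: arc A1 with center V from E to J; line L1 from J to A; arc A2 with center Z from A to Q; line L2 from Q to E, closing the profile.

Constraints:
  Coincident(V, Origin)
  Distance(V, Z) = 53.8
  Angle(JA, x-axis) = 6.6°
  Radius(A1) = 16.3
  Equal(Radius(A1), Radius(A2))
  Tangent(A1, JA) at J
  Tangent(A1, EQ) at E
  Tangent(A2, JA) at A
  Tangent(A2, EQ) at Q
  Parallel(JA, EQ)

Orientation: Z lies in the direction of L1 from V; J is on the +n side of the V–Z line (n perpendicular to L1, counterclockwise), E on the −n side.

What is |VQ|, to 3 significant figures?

56.2

The slot axis is L1's direction at 6.6°, so u = (cos 6.6°, sin 6.6°) = (0.993, 0.115) and n = (−sin 6.6°, cos 6.6°) = (-0.115, 0.993). V is at the origin and Z lies 53.8 along u from V, so Z = 53.8·u = (53.4, 6.18). Tangency of A1 to both parallel lines with radius 16.3 puts J and E at V ± 16.3·n: J = (-1.87, 16.2), E = (1.87, -16.2). Equal radii place A and Q the same way about Z: A = Z + 16.3·n = (51.6, 22.4), Q = Z − 16.3·n = (55.3, -10.0). Then |VQ| = |Q − V| = 56.2.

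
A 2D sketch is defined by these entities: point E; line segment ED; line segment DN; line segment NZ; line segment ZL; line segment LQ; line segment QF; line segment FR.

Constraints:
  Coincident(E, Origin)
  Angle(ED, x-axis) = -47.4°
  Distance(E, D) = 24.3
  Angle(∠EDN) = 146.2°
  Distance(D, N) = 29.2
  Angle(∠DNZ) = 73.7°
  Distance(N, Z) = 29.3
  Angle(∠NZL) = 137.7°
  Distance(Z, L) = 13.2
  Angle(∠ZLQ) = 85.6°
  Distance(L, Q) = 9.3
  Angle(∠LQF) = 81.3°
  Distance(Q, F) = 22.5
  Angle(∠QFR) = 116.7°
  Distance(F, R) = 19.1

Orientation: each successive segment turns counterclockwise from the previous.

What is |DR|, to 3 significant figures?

52.2

E is at the origin; ED runs at -47.4° with length 24.3, so D = (16.4, -17.9). ∠EDN = 146.2° gives DN at -13.6° from the x-axis; with |DN| = 29.2, N = (44.8, -24.8). ∠DNZ = 73.7° gives NZ at 92.7° from the x-axis; with |NZ| = 29.3, Z = (43.4, 4.51). ∠NZL = 137.7° gives ZL at 135° from the x-axis; with |ZL| = 13.2, L = (34.1, 13.8). ∠ZLQ = 85.6° gives LQ at -131° from the x-axis; with |LQ| = 9.3, Q = (28.1, 6.79). ∠LQF = 81.3° gives QF at -31.9° from the x-axis; with |QF| = 22.5, F = (47.2, -5.10). ∠QFR = 116.7° gives FR at 31.4° from the x-axis; with |FR| = 19.1, R = (63.5, 4.85). Then |DR| = |R − D| = 52.2.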